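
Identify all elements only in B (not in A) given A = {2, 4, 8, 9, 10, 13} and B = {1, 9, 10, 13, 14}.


A = {2, 4, 8, 9, 10, 13}
B = {1, 9, 10, 13, 14}
Region: only in B (not in A)
Elements: {1, 14}

Elements only in B (not in A): {1, 14}


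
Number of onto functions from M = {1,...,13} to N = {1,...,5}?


n = |M| = 13, k = |N| = 5. Surjections via inclusion-exclusion:
S(n,k) = Σ(-1)^i × C(k,i) × (k-i)^n, i=0 to k
i=0: (-1)^0×C(5,0)×5^13 = 1220703125
i=1: (-1)^1×C(5,1)×4^13 = -335544320
i=2: (-1)^2×C(5,2)×3^13 = 15943230
i=3: (-1)^3×C(5,3)×2^13 = -81920
i=4: (-1)^4×C(5,4)×1^13 = 5
i=5: (-1)^5×C(5,5)×0^13 = 0
Total = 901020120

Number of surjections = 901020120


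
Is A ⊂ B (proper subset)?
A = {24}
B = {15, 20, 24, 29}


A ⊂ B requires: A ⊆ B AND A ≠ B.
A ⊆ B? Yes
A = B? No
A ⊂ B: Yes (A is a proper subset of B)

Yes, A ⊂ B


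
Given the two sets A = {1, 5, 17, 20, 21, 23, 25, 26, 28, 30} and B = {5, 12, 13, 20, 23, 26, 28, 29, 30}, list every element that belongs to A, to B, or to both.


A ∪ B = all elements in A or B (or both)
A = {1, 5, 17, 20, 21, 23, 25, 26, 28, 30}
B = {5, 12, 13, 20, 23, 26, 28, 29, 30}
A ∪ B = {1, 5, 12, 13, 17, 20, 21, 23, 25, 26, 28, 29, 30}

A ∪ B = {1, 5, 12, 13, 17, 20, 21, 23, 25, 26, 28, 29, 30}


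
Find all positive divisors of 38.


Checking each candidate:
Condition: positive divisors of 38
Result = {1, 2, 19, 38}

{1, 2, 19, 38}


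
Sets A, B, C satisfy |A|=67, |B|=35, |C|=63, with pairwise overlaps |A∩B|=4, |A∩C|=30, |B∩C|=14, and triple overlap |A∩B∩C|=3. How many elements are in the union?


|A∪B∪C| = |A|+|B|+|C| - |A∩B|-|A∩C|-|B∩C| + |A∩B∩C|
= 67+35+63 - 4-30-14 + 3
= 165 - 48 + 3
= 120

|A ∪ B ∪ C| = 120


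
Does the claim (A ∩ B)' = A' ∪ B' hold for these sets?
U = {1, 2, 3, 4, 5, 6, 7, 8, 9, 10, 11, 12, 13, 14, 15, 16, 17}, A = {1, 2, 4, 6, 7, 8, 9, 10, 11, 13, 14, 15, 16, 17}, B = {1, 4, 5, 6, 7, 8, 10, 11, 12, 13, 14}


LHS: A ∩ B = {1, 4, 6, 7, 8, 10, 11, 13, 14}
(A ∩ B)' = U \ (A ∩ B) = {2, 3, 5, 9, 12, 15, 16, 17}
A' = {3, 5, 12}, B' = {2, 3, 9, 15, 16, 17}
Claimed RHS: A' ∪ B' = {2, 3, 5, 9, 12, 15, 16, 17}
Identity is VALID: LHS = RHS = {2, 3, 5, 9, 12, 15, 16, 17} ✓

Identity is valid. (A ∩ B)' = A' ∪ B' = {2, 3, 5, 9, 12, 15, 16, 17}


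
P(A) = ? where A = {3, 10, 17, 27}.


|A| = 4, so |P(A)| = 2^4 = 16
Enumerate subsets by cardinality (0 to 4):
∅, {3}, {10}, {17}, {27}, {3, 10}, {3, 17}, {3, 27}, {10, 17}, {10, 27}, {17, 27}, {3, 10, 17}, {3, 10, 27}, {3, 17, 27}, {10, 17, 27}, {3, 10, 17, 27}

P(A) has 16 subsets: ∅, {3}, {10}, {17}, {27}, {3, 10}, {3, 17}, {3, 27}, {10, 17}, {10, 27}, {17, 27}, {3, 10, 17}, {3, 10, 27}, {3, 17, 27}, {10, 17, 27}, {3, 10, 17, 27}


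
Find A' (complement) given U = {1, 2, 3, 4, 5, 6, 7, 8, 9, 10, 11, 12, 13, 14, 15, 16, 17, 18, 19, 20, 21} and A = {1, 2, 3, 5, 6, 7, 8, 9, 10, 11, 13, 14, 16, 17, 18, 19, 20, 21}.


Aᶜ = U \ A = elements in U but not in A
U = {1, 2, 3, 4, 5, 6, 7, 8, 9, 10, 11, 12, 13, 14, 15, 16, 17, 18, 19, 20, 21}
A = {1, 2, 3, 5, 6, 7, 8, 9, 10, 11, 13, 14, 16, 17, 18, 19, 20, 21}
Aᶜ = {4, 12, 15}

Aᶜ = {4, 12, 15}


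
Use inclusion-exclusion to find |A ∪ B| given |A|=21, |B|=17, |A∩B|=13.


|A ∪ B| = |A| + |B| - |A ∩ B|
= 21 + 17 - 13
= 25

|A ∪ B| = 25


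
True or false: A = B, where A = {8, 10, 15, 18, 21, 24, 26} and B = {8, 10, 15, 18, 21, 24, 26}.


Two sets are equal iff they have exactly the same elements.
A = {8, 10, 15, 18, 21, 24, 26}
B = {8, 10, 15, 18, 21, 24, 26}
Same elements → A = B

Yes, A = B


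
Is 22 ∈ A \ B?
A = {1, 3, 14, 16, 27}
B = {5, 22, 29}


A = {1, 3, 14, 16, 27}, B = {5, 22, 29}
A \ B = elements in A but not in B
A \ B = {1, 3, 14, 16, 27}
Checking if 22 ∈ A \ B
22 is not in A \ B → False

22 ∉ A \ B


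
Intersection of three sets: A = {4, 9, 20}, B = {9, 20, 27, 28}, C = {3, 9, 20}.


A ∩ B = {9, 20}
(A ∩ B) ∩ C = {9, 20}

A ∩ B ∩ C = {9, 20}


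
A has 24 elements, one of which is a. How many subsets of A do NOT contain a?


Subsets of A avoiding a are subsets of A \ {a}, which has 23 elements.
Count = 2^(n-1) = 2^23
= 8388608

Number of subsets avoiding a = 8388608


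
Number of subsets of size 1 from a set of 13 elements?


C(n,k) = n! / (k!(n-k)!)
C(13,1) = 13! / (1!12!)
= 13

C(13,1) = 13


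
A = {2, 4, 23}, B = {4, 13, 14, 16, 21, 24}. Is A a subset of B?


A ⊆ B means every element of A is in B.
Elements in A not in B: {2, 23}
So A ⊄ B.

No, A ⊄ B


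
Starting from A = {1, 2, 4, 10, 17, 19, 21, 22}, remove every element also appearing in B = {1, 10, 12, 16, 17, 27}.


A \ B = elements in A but not in B
A = {1, 2, 4, 10, 17, 19, 21, 22}
B = {1, 10, 12, 16, 17, 27}
Remove from A any elements in B
A \ B = {2, 4, 19, 21, 22}

A \ B = {2, 4, 19, 21, 22}


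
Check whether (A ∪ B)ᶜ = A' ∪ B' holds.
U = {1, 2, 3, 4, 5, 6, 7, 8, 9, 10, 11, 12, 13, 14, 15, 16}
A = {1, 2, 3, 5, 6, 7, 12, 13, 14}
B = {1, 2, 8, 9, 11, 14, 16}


LHS: A ∪ B = {1, 2, 3, 5, 6, 7, 8, 9, 11, 12, 13, 14, 16}
(A ∪ B)' = U \ (A ∪ B) = {4, 10, 15}
A' = {4, 8, 9, 10, 11, 15, 16}, B' = {3, 4, 5, 6, 7, 10, 12, 13, 15}
Claimed RHS: A' ∪ B' = {3, 4, 5, 6, 7, 8, 9, 10, 11, 12, 13, 15, 16}
Identity is INVALID: LHS = {4, 10, 15} but the RHS claimed here equals {3, 4, 5, 6, 7, 8, 9, 10, 11, 12, 13, 15, 16}. The correct form is (A ∪ B)' = A' ∩ B'.

Identity is invalid: (A ∪ B)' = {4, 10, 15} but A' ∪ B' = {3, 4, 5, 6, 7, 8, 9, 10, 11, 12, 13, 15, 16}. The correct De Morgan law is (A ∪ B)' = A' ∩ B'.


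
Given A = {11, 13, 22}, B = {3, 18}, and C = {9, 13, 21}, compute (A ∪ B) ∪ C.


A ∪ B = {3, 11, 13, 18, 22}
(A ∪ B) ∪ C = {3, 9, 11, 13, 18, 21, 22}

A ∪ B ∪ C = {3, 9, 11, 13, 18, 21, 22}


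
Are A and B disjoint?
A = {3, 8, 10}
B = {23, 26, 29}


Disjoint means A ∩ B = ∅.
A ∩ B = ∅
A ∩ B = ∅, so A and B are disjoint.

Yes, A and B are disjoint


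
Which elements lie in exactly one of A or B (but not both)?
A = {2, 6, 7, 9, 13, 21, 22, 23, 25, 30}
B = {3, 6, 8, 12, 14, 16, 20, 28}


A △ B = (A \ B) ∪ (B \ A) = elements in exactly one of A or B
A \ B = {2, 7, 9, 13, 21, 22, 23, 25, 30}
B \ A = {3, 8, 12, 14, 16, 20, 28}
A △ B = {2, 3, 7, 8, 9, 12, 13, 14, 16, 20, 21, 22, 23, 25, 28, 30}

A △ B = {2, 3, 7, 8, 9, 12, 13, 14, 16, 20, 21, 22, 23, 25, 28, 30}


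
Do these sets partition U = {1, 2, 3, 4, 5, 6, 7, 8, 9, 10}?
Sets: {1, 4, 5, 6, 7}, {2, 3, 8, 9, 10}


A partition requires: (1) non-empty parts, (2) pairwise disjoint, (3) union = U
Parts: {1, 4, 5, 6, 7}, {2, 3, 8, 9, 10}
Union of parts: {1, 2, 3, 4, 5, 6, 7, 8, 9, 10}
U = {1, 2, 3, 4, 5, 6, 7, 8, 9, 10}
All non-empty? True
Pairwise disjoint? True
Covers U? True

Yes, valid partition


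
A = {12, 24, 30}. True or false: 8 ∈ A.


A = {12, 24, 30}
Checking if 8 is in A
8 is not in A → False

8 ∉ A


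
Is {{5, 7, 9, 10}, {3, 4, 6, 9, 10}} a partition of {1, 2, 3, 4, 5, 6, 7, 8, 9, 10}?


A partition requires: (1) non-empty parts, (2) pairwise disjoint, (3) union = U
Parts: {5, 7, 9, 10}, {3, 4, 6, 9, 10}
Union of parts: {3, 4, 5, 6, 7, 9, 10}
U = {1, 2, 3, 4, 5, 6, 7, 8, 9, 10}
All non-empty? True
Pairwise disjoint? False
Covers U? False

No, not a valid partition


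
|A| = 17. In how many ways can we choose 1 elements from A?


C(n,k) = n! / (k!(n-k)!)
C(17,1) = 17! / (1!16!)
= 17

C(17,1) = 17


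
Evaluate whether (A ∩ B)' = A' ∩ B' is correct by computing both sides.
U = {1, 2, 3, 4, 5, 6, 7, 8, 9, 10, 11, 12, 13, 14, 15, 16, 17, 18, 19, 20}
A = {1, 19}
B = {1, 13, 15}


LHS: A ∩ B = {1}
(A ∩ B)' = U \ (A ∩ B) = {2, 3, 4, 5, 6, 7, 8, 9, 10, 11, 12, 13, 14, 15, 16, 17, 18, 19, 20}
A' = {2, 3, 4, 5, 6, 7, 8, 9, 10, 11, 12, 13, 14, 15, 16, 17, 18, 20}, B' = {2, 3, 4, 5, 6, 7, 8, 9, 10, 11, 12, 14, 16, 17, 18, 19, 20}
Claimed RHS: A' ∩ B' = {2, 3, 4, 5, 6, 7, 8, 9, 10, 11, 12, 14, 16, 17, 18, 20}
Identity is INVALID: LHS = {2, 3, 4, 5, 6, 7, 8, 9, 10, 11, 12, 13, 14, 15, 16, 17, 18, 19, 20} but the RHS claimed here equals {2, 3, 4, 5, 6, 7, 8, 9, 10, 11, 12, 14, 16, 17, 18, 20}. The correct form is (A ∩ B)' = A' ∪ B'.

Identity is invalid: (A ∩ B)' = {2, 3, 4, 5, 6, 7, 8, 9, 10, 11, 12, 13, 14, 15, 16, 17, 18, 19, 20} but A' ∩ B' = {2, 3, 4, 5, 6, 7, 8, 9, 10, 11, 12, 14, 16, 17, 18, 20}. The correct De Morgan law is (A ∩ B)' = A' ∪ B'.


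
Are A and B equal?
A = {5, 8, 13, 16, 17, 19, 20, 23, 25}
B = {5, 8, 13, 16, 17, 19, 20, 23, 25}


Two sets are equal iff they have exactly the same elements.
A = {5, 8, 13, 16, 17, 19, 20, 23, 25}
B = {5, 8, 13, 16, 17, 19, 20, 23, 25}
Same elements → A = B

Yes, A = B


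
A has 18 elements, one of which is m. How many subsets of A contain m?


Subsets of A containing m correspond to subsets of A \ {m}, which has 17 elements.
Count = 2^(n-1) = 2^17
= 131072

Number of subsets containing m = 131072


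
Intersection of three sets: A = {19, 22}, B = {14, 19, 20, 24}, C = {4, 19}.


A ∩ B = {19}
(A ∩ B) ∩ C = {19}

A ∩ B ∩ C = {19}


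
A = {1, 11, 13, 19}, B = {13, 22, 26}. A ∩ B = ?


A ∩ B = elements in both A and B
A = {1, 11, 13, 19}
B = {13, 22, 26}
A ∩ B = {13}

A ∩ B = {13}


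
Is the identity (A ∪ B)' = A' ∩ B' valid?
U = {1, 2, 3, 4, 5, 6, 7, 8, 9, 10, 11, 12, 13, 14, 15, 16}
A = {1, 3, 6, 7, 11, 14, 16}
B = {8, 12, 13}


LHS: A ∪ B = {1, 3, 6, 7, 8, 11, 12, 13, 14, 16}
(A ∪ B)' = U \ (A ∪ B) = {2, 4, 5, 9, 10, 15}
A' = {2, 4, 5, 8, 9, 10, 12, 13, 15}, B' = {1, 2, 3, 4, 5, 6, 7, 9, 10, 11, 14, 15, 16}
Claimed RHS: A' ∩ B' = {2, 4, 5, 9, 10, 15}
Identity is VALID: LHS = RHS = {2, 4, 5, 9, 10, 15} ✓

Identity is valid. (A ∪ B)' = A' ∩ B' = {2, 4, 5, 9, 10, 15}


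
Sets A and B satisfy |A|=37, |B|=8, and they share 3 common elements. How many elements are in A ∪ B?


|A ∪ B| = |A| + |B| - |A ∩ B|
= 37 + 8 - 3
= 42

|A ∪ B| = 42


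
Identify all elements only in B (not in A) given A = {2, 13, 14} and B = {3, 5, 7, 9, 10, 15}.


A = {2, 13, 14}
B = {3, 5, 7, 9, 10, 15}
Region: only in B (not in A)
Elements: {3, 5, 7, 9, 10, 15}

Elements only in B (not in A): {3, 5, 7, 9, 10, 15}


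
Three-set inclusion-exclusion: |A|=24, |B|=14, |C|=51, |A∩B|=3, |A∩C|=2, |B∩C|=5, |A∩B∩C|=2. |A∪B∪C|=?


|A∪B∪C| = |A|+|B|+|C| - |A∩B|-|A∩C|-|B∩C| + |A∩B∩C|
= 24+14+51 - 3-2-5 + 2
= 89 - 10 + 2
= 81

|A ∪ B ∪ C| = 81


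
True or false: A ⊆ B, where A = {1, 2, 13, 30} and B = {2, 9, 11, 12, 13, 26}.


A ⊆ B means every element of A is in B.
Elements in A not in B: {1, 30}
So A ⊄ B.

No, A ⊄ B


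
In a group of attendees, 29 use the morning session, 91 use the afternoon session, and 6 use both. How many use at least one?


|A ∪ B| = |A| + |B| - |A ∩ B|
= 29 + 91 - 6
= 114

|A ∪ B| = 114


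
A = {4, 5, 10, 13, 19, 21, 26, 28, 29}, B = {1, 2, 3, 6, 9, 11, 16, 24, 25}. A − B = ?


A \ B = elements in A but not in B
A = {4, 5, 10, 13, 19, 21, 26, 28, 29}
B = {1, 2, 3, 6, 9, 11, 16, 24, 25}
Remove from A any elements in B
A \ B = {4, 5, 10, 13, 19, 21, 26, 28, 29}

A \ B = {4, 5, 10, 13, 19, 21, 26, 28, 29}


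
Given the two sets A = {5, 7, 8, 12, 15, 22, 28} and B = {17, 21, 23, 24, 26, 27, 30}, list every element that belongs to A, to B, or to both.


A ∪ B = all elements in A or B (or both)
A = {5, 7, 8, 12, 15, 22, 28}
B = {17, 21, 23, 24, 26, 27, 30}
A ∪ B = {5, 7, 8, 12, 15, 17, 21, 22, 23, 24, 26, 27, 28, 30}

A ∪ B = {5, 7, 8, 12, 15, 17, 21, 22, 23, 24, 26, 27, 28, 30}


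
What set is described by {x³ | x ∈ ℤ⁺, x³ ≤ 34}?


Checking each candidate:
Condition: positive perfect cubes ≤ 34
Result = {1, 8, 27}

{1, 8, 27}


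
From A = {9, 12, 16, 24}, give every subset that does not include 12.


A subset of A that omits 12 is a subset of A \ {12}, so there are 2^(n-1) = 2^3 = 8 of them.
Subsets excluding 12: ∅, {9}, {16}, {24}, {9, 16}, {9, 24}, {16, 24}, {9, 16, 24}

Subsets excluding 12 (8 total): ∅, {9}, {16}, {24}, {9, 16}, {9, 24}, {16, 24}, {9, 16, 24}


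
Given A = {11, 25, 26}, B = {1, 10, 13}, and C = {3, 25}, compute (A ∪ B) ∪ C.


A ∪ B = {1, 10, 11, 13, 25, 26}
(A ∪ B) ∪ C = {1, 3, 10, 11, 13, 25, 26}

A ∪ B ∪ C = {1, 3, 10, 11, 13, 25, 26}


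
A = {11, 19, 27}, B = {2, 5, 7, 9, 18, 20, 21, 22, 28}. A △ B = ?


A △ B = (A \ B) ∪ (B \ A) = elements in exactly one of A or B
A \ B = {11, 19, 27}
B \ A = {2, 5, 7, 9, 18, 20, 21, 22, 28}
A △ B = {2, 5, 7, 9, 11, 18, 19, 20, 21, 22, 27, 28}

A △ B = {2, 5, 7, 9, 11, 18, 19, 20, 21, 22, 27, 28}


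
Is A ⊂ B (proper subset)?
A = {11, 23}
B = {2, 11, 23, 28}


A ⊂ B requires: A ⊆ B AND A ≠ B.
A ⊆ B? Yes
A = B? No
A ⊂ B: Yes (A is a proper subset of B)

Yes, A ⊂ B


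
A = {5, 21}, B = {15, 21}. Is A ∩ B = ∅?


Disjoint means A ∩ B = ∅.
A ∩ B = {21}
A ∩ B ≠ ∅, so A and B are NOT disjoint.

No, A and B are not disjoint (A ∩ B = {21})


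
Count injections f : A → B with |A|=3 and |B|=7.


An injection sends each of |A| = 3 inputs to a distinct output in B.
# injections = |B|·(|B|-1)·…·(|B|-|A|+1) = 7! / (7 - 3)!
= 7 × 6 × 5
= 210

Number of injections = 210


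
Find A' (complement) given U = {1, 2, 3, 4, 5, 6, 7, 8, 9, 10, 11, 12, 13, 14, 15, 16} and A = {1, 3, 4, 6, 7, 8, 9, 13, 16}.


Aᶜ = U \ A = elements in U but not in A
U = {1, 2, 3, 4, 5, 6, 7, 8, 9, 10, 11, 12, 13, 14, 15, 16}
A = {1, 3, 4, 6, 7, 8, 9, 13, 16}
Aᶜ = {2, 5, 10, 11, 12, 14, 15}

Aᶜ = {2, 5, 10, 11, 12, 14, 15}


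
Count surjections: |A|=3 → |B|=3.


n = |A| = 3, k = |B| = 3. Surjections via inclusion-exclusion:
S(n,k) = Σ(-1)^i × C(k,i) × (k-i)^n, i=0 to k
i=0: (-1)^0×C(3,0)×3^3 = 27
i=1: (-1)^1×C(3,1)×2^3 = -24
i=2: (-1)^2×C(3,2)×1^3 = 3
i=3: (-1)^3×C(3,3)×0^3 = 0
Total = 6

Number of surjections = 6


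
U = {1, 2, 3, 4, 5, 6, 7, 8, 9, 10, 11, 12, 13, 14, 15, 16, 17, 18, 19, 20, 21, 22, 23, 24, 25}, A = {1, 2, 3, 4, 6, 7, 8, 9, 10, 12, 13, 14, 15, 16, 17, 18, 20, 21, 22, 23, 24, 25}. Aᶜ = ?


Aᶜ = U \ A = elements in U but not in A
U = {1, 2, 3, 4, 5, 6, 7, 8, 9, 10, 11, 12, 13, 14, 15, 16, 17, 18, 19, 20, 21, 22, 23, 24, 25}
A = {1, 2, 3, 4, 6, 7, 8, 9, 10, 12, 13, 14, 15, 16, 17, 18, 20, 21, 22, 23, 24, 25}
Aᶜ = {5, 11, 19}

Aᶜ = {5, 11, 19}


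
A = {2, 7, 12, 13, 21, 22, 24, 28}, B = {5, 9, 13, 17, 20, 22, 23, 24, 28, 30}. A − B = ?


A \ B = elements in A but not in B
A = {2, 7, 12, 13, 21, 22, 24, 28}
B = {5, 9, 13, 17, 20, 22, 23, 24, 28, 30}
Remove from A any elements in B
A \ B = {2, 7, 12, 21}

A \ B = {2, 7, 12, 21}


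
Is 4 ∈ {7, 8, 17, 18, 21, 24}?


A = {7, 8, 17, 18, 21, 24}
Checking if 4 is in A
4 is not in A → False

4 ∉ A


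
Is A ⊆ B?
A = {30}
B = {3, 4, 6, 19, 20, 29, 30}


A ⊆ B means every element of A is in B.
All elements of A are in B.
So A ⊆ B.

Yes, A ⊆ B


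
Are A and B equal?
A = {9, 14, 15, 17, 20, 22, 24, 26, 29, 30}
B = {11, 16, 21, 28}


Two sets are equal iff they have exactly the same elements.
A = {9, 14, 15, 17, 20, 22, 24, 26, 29, 30}
B = {11, 16, 21, 28}
Differences: {9, 11, 14, 15, 16, 17, 20, 21, 22, 24, 26, 28, 29, 30}
A ≠ B

No, A ≠ B


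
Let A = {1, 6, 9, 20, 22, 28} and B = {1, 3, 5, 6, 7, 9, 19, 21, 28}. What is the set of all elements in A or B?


A ∪ B = all elements in A or B (or both)
A = {1, 6, 9, 20, 22, 28}
B = {1, 3, 5, 6, 7, 9, 19, 21, 28}
A ∪ B = {1, 3, 5, 6, 7, 9, 19, 20, 21, 22, 28}

A ∪ B = {1, 3, 5, 6, 7, 9, 19, 20, 21, 22, 28}


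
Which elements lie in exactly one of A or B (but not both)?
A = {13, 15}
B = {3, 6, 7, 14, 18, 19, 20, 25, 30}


A △ B = (A \ B) ∪ (B \ A) = elements in exactly one of A or B
A \ B = {13, 15}
B \ A = {3, 6, 7, 14, 18, 19, 20, 25, 30}
A △ B = {3, 6, 7, 13, 14, 15, 18, 19, 20, 25, 30}

A △ B = {3, 6, 7, 13, 14, 15, 18, 19, 20, 25, 30}


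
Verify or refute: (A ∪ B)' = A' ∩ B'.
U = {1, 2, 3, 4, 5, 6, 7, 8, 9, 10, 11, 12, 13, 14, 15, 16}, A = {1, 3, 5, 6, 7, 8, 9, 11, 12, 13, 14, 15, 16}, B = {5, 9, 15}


LHS: A ∪ B = {1, 3, 5, 6, 7, 8, 9, 11, 12, 13, 14, 15, 16}
(A ∪ B)' = U \ (A ∪ B) = {2, 4, 10}
A' = {2, 4, 10}, B' = {1, 2, 3, 4, 6, 7, 8, 10, 11, 12, 13, 14, 16}
Claimed RHS: A' ∩ B' = {2, 4, 10}
Identity is VALID: LHS = RHS = {2, 4, 10} ✓

Identity is valid. (A ∪ B)' = A' ∩ B' = {2, 4, 10}


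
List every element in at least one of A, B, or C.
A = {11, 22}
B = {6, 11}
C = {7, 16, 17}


A ∪ B = {6, 11, 22}
(A ∪ B) ∪ C = {6, 7, 11, 16, 17, 22}

A ∪ B ∪ C = {6, 7, 11, 16, 17, 22}


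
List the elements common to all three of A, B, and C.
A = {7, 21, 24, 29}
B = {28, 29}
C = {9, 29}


A ∩ B = {29}
(A ∩ B) ∩ C = {29}

A ∩ B ∩ C = {29}


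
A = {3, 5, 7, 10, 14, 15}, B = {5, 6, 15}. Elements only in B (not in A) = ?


A = {3, 5, 7, 10, 14, 15}
B = {5, 6, 15}
Region: only in B (not in A)
Elements: {6}

Elements only in B (not in A): {6}


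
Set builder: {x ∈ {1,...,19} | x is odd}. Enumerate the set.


Checking each candidate:
Condition: odd numbers in {1,...,19}
Result = {1, 3, 5, 7, 9, 11, 13, 15, 17, 19}

{1, 3, 5, 7, 9, 11, 13, 15, 17, 19}


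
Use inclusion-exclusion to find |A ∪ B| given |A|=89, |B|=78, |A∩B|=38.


|A ∪ B| = |A| + |B| - |A ∩ B|
= 89 + 78 - 38
= 129

|A ∪ B| = 129


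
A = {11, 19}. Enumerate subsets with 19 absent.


A subset of A that omits 19 is a subset of A \ {19}, so there are 2^(n-1) = 2^1 = 2 of them.
Subsets excluding 19: ∅, {11}

Subsets excluding 19 (2 total): ∅, {11}


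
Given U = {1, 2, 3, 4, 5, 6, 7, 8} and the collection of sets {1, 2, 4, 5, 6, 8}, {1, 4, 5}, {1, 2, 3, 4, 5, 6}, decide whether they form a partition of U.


A partition requires: (1) non-empty parts, (2) pairwise disjoint, (3) union = U
Parts: {1, 2, 4, 5, 6, 8}, {1, 4, 5}, {1, 2, 3, 4, 5, 6}
Union of parts: {1, 2, 3, 4, 5, 6, 8}
U = {1, 2, 3, 4, 5, 6, 7, 8}
All non-empty? True
Pairwise disjoint? False
Covers U? False

No, not a valid partition


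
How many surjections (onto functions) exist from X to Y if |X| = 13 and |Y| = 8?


n = |X| = 13, k = |Y| = 8. Surjections via inclusion-exclusion:
S(n,k) = Σ(-1)^i × C(k,i) × (k-i)^n, i=0 to k
i=0: (-1)^0×C(8,0)×8^13 = 549755813888
i=1: (-1)^1×C(8,1)×7^13 = -775112083256
i=2: (-1)^2×C(8,2)×6^13 = 365699432448
i=3: (-1)^3×C(8,3)×5^13 = -68359375000
i=4: (-1)^4×C(8,4)×4^13 = 4697620480
i=5: (-1)^5×C(8,5)×3^13 = -89282088
i=6: (-1)^6×C(8,6)×2^13 = 229376
i=7: (-1)^7×C(8,7)×1^13 = -8
i=8: (-1)^8×C(8,8)×0^13 = 0
Total = 76592355840

Number of surjections = 76592355840


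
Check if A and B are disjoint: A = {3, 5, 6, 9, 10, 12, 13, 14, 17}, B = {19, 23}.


Disjoint means A ∩ B = ∅.
A ∩ B = ∅
A ∩ B = ∅, so A and B are disjoint.

Yes, A and B are disjoint


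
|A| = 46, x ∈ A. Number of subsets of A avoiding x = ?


Subsets of A avoiding x are subsets of A \ {x}, which has 45 elements.
Count = 2^(n-1) = 2^45
= 35184372088832

Number of subsets avoiding x = 35184372088832


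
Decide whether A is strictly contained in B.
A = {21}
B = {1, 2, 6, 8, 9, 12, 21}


A ⊂ B requires: A ⊆ B AND A ≠ B.
A ⊆ B? Yes
A = B? No
A ⊂ B: Yes (A is a proper subset of B)

Yes, A ⊂ B


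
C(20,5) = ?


C(n,k) = n! / (k!(n-k)!)
C(20,5) = 20! / (5!15!)
= 15504

C(20,5) = 15504


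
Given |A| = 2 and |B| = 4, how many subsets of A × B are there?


A relation from A to B is any subset of A × B.
|A × B| = 2 × 4 = 8
# relations = 2^|A × B| = 2^8 = 256

Number of relations = 256


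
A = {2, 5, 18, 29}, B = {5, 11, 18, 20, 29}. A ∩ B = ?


A ∩ B = elements in both A and B
A = {2, 5, 18, 29}
B = {5, 11, 18, 20, 29}
A ∩ B = {5, 18, 29}

A ∩ B = {5, 18, 29}


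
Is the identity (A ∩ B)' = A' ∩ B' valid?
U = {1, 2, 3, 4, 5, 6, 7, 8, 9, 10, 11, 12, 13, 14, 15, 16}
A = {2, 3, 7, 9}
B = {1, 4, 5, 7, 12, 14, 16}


LHS: A ∩ B = {7}
(A ∩ B)' = U \ (A ∩ B) = {1, 2, 3, 4, 5, 6, 8, 9, 10, 11, 12, 13, 14, 15, 16}
A' = {1, 4, 5, 6, 8, 10, 11, 12, 13, 14, 15, 16}, B' = {2, 3, 6, 8, 9, 10, 11, 13, 15}
Claimed RHS: A' ∩ B' = {6, 8, 10, 11, 13, 15}
Identity is INVALID: LHS = {1, 2, 3, 4, 5, 6, 8, 9, 10, 11, 12, 13, 14, 15, 16} but the RHS claimed here equals {6, 8, 10, 11, 13, 15}. The correct form is (A ∩ B)' = A' ∪ B'.

Identity is invalid: (A ∩ B)' = {1, 2, 3, 4, 5, 6, 8, 9, 10, 11, 12, 13, 14, 15, 16} but A' ∩ B' = {6, 8, 10, 11, 13, 15}. The correct De Morgan law is (A ∩ B)' = A' ∪ B'.


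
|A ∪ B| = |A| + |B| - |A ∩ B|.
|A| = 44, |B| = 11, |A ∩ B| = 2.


|A ∪ B| = |A| + |B| - |A ∩ B|
= 44 + 11 - 2
= 53

|A ∪ B| = 53


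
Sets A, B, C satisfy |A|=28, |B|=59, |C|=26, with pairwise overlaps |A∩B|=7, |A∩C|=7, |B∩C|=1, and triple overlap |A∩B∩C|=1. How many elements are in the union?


|A∪B∪C| = |A|+|B|+|C| - |A∩B|-|A∩C|-|B∩C| + |A∩B∩C|
= 28+59+26 - 7-7-1 + 1
= 113 - 15 + 1
= 99

|A ∪ B ∪ C| = 99


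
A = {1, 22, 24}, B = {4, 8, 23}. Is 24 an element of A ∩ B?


A = {1, 22, 24}, B = {4, 8, 23}
A ∩ B = elements in both A and B
A ∩ B = ∅
Checking if 24 ∈ A ∩ B
24 is not in A ∩ B → False

24 ∉ A ∩ B


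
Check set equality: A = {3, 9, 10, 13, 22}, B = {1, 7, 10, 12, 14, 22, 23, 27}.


Two sets are equal iff they have exactly the same elements.
A = {3, 9, 10, 13, 22}
B = {1, 7, 10, 12, 14, 22, 23, 27}
Differences: {1, 3, 7, 9, 12, 13, 14, 23, 27}
A ≠ B

No, A ≠ B


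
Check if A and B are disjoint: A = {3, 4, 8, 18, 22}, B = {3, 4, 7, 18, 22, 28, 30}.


Disjoint means A ∩ B = ∅.
A ∩ B = {3, 4, 18, 22}
A ∩ B ≠ ∅, so A and B are NOT disjoint.

No, A and B are not disjoint (A ∩ B = {3, 4, 18, 22})


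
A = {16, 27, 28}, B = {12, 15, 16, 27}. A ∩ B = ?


A ∩ B = elements in both A and B
A = {16, 27, 28}
B = {12, 15, 16, 27}
A ∩ B = {16, 27}

A ∩ B = {16, 27}


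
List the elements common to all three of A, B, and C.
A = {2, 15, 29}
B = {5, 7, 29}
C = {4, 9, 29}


A ∩ B = {29}
(A ∩ B) ∩ C = {29}

A ∩ B ∩ C = {29}


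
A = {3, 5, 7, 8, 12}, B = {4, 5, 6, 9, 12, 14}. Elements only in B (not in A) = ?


A = {3, 5, 7, 8, 12}
B = {4, 5, 6, 9, 12, 14}
Region: only in B (not in A)
Elements: {4, 6, 9, 14}

Elements only in B (not in A): {4, 6, 9, 14}


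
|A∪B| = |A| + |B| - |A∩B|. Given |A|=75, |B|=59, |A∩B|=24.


|A ∪ B| = |A| + |B| - |A ∩ B|
= 75 + 59 - 24
= 110

|A ∪ B| = 110


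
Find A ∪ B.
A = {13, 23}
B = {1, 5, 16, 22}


A ∪ B = all elements in A or B (or both)
A = {13, 23}
B = {1, 5, 16, 22}
A ∪ B = {1, 5, 13, 16, 22, 23}

A ∪ B = {1, 5, 13, 16, 22, 23}


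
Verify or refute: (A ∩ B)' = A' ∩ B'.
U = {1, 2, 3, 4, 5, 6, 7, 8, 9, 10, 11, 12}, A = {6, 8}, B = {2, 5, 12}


LHS: A ∩ B = ∅
(A ∩ B)' = U \ (A ∩ B) = {1, 2, 3, 4, 5, 6, 7, 8, 9, 10, 11, 12}
A' = {1, 2, 3, 4, 5, 7, 9, 10, 11, 12}, B' = {1, 3, 4, 6, 7, 8, 9, 10, 11}
Claimed RHS: A' ∩ B' = {1, 3, 4, 7, 9, 10, 11}
Identity is INVALID: LHS = {1, 2, 3, 4, 5, 6, 7, 8, 9, 10, 11, 12} but the RHS claimed here equals {1, 3, 4, 7, 9, 10, 11}. The correct form is (A ∩ B)' = A' ∪ B'.

Identity is invalid: (A ∩ B)' = {1, 2, 3, 4, 5, 6, 7, 8, 9, 10, 11, 12} but A' ∩ B' = {1, 3, 4, 7, 9, 10, 11}. The correct De Morgan law is (A ∩ B)' = A' ∪ B'.


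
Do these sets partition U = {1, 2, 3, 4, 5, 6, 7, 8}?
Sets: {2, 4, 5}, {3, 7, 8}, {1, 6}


A partition requires: (1) non-empty parts, (2) pairwise disjoint, (3) union = U
Parts: {2, 4, 5}, {3, 7, 8}, {1, 6}
Union of parts: {1, 2, 3, 4, 5, 6, 7, 8}
U = {1, 2, 3, 4, 5, 6, 7, 8}
All non-empty? True
Pairwise disjoint? True
Covers U? True

Yes, valid partition


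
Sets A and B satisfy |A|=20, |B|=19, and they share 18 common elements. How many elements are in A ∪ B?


|A ∪ B| = |A| + |B| - |A ∩ B|
= 20 + 19 - 18
= 21

|A ∪ B| = 21


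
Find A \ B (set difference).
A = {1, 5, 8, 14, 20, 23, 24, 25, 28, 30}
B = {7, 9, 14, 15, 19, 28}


A \ B = elements in A but not in B
A = {1, 5, 8, 14, 20, 23, 24, 25, 28, 30}
B = {7, 9, 14, 15, 19, 28}
Remove from A any elements in B
A \ B = {1, 5, 8, 20, 23, 24, 25, 30}

A \ B = {1, 5, 8, 20, 23, 24, 25, 30}


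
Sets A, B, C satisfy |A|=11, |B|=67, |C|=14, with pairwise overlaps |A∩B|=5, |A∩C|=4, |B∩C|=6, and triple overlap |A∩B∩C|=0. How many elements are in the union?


|A∪B∪C| = |A|+|B|+|C| - |A∩B|-|A∩C|-|B∩C| + |A∩B∩C|
= 11+67+14 - 5-4-6 + 0
= 92 - 15 + 0
= 77

|A ∪ B ∪ C| = 77


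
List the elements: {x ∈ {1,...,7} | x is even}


Checking each candidate:
Condition: even numbers in {1,...,7}
Result = {2, 4, 6}

{2, 4, 6}


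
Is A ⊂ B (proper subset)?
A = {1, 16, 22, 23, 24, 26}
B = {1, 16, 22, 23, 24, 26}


A ⊂ B requires: A ⊆ B AND A ≠ B.
A ⊆ B? Yes
A = B? Yes
A = B, so A is not a PROPER subset.

No, A is not a proper subset of B


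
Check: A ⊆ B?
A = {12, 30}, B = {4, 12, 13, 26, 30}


A ⊆ B means every element of A is in B.
All elements of A are in B.
So A ⊆ B.

Yes, A ⊆ B


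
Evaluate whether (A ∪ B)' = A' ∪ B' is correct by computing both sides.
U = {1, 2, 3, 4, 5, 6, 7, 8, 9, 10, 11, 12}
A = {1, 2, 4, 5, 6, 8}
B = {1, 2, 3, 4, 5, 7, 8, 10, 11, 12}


LHS: A ∪ B = {1, 2, 3, 4, 5, 6, 7, 8, 10, 11, 12}
(A ∪ B)' = U \ (A ∪ B) = {9}
A' = {3, 7, 9, 10, 11, 12}, B' = {6, 9}
Claimed RHS: A' ∪ B' = {3, 6, 7, 9, 10, 11, 12}
Identity is INVALID: LHS = {9} but the RHS claimed here equals {3, 6, 7, 9, 10, 11, 12}. The correct form is (A ∪ B)' = A' ∩ B'.

Identity is invalid: (A ∪ B)' = {9} but A' ∪ B' = {3, 6, 7, 9, 10, 11, 12}. The correct De Morgan law is (A ∪ B)' = A' ∩ B'.


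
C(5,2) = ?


C(n,k) = n! / (k!(n-k)!)
C(5,2) = 5! / (2!3!)
= 10

C(5,2) = 10


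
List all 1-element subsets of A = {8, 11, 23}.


|A| = 3, so A has C(3,1) = 3 subsets of size 1.
Enumerate by choosing 1 elements from A at a time:
{8}, {11}, {23}

1-element subsets (3 total): {8}, {11}, {23}


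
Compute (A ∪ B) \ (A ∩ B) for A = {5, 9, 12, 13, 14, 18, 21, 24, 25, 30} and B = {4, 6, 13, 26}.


A △ B = (A \ B) ∪ (B \ A) = elements in exactly one of A or B
A \ B = {5, 9, 12, 14, 18, 21, 24, 25, 30}
B \ A = {4, 6, 26}
A △ B = {4, 5, 6, 9, 12, 14, 18, 21, 24, 25, 26, 30}

A △ B = {4, 5, 6, 9, 12, 14, 18, 21, 24, 25, 26, 30}


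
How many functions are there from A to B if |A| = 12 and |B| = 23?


Each of |A| = 12 inputs maps to any of |B| = 23 outputs.
# functions = |B|^|A| = 23^12
= 21914624432020321

Number of functions = 21914624432020321


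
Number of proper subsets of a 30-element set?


Total subsets = 2^n = 2^30 = 1073741824
Proper subsets exclude the set itself: 2^n - 1
= 1073741824 - 1
= 1073741823

Number of proper subsets = 1073741823


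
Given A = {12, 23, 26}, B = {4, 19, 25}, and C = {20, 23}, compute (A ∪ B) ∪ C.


A ∪ B = {4, 12, 19, 23, 25, 26}
(A ∪ B) ∪ C = {4, 12, 19, 20, 23, 25, 26}

A ∪ B ∪ C = {4, 12, 19, 20, 23, 25, 26}


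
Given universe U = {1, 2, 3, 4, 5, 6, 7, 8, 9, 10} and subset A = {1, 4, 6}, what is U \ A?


Aᶜ = U \ A = elements in U but not in A
U = {1, 2, 3, 4, 5, 6, 7, 8, 9, 10}
A = {1, 4, 6}
Aᶜ = {2, 3, 5, 7, 8, 9, 10}

Aᶜ = {2, 3, 5, 7, 8, 9, 10}


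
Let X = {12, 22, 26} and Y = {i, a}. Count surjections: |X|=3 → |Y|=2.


n = |X| = 3, k = |Y| = 2. Surjections via inclusion-exclusion:
S(n,k) = Σ(-1)^i × C(k,i) × (k-i)^n, i=0 to k
i=0: (-1)^0×C(2,0)×2^3 = 8
i=1: (-1)^1×C(2,1)×1^3 = -2
i=2: (-1)^2×C(2,2)×0^3 = 0
Total = 6

Number of surjections = 6


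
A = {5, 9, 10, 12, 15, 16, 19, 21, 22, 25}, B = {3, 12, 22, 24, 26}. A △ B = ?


A △ B = (A \ B) ∪ (B \ A) = elements in exactly one of A or B
A \ B = {5, 9, 10, 15, 16, 19, 21, 25}
B \ A = {3, 24, 26}
A △ B = {3, 5, 9, 10, 15, 16, 19, 21, 24, 25, 26}

A △ B = {3, 5, 9, 10, 15, 16, 19, 21, 24, 25, 26}


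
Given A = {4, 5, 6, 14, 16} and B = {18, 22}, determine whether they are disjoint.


Disjoint means A ∩ B = ∅.
A ∩ B = ∅
A ∩ B = ∅, so A and B are disjoint.

Yes, A and B are disjoint


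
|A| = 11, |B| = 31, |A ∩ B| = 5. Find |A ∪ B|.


|A ∪ B| = |A| + |B| - |A ∩ B|
= 11 + 31 - 5
= 37

|A ∪ B| = 37


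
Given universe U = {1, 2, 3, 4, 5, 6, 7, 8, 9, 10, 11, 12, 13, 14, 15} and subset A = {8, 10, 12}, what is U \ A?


Aᶜ = U \ A = elements in U but not in A
U = {1, 2, 3, 4, 5, 6, 7, 8, 9, 10, 11, 12, 13, 14, 15}
A = {8, 10, 12}
Aᶜ = {1, 2, 3, 4, 5, 6, 7, 9, 11, 13, 14, 15}

Aᶜ = {1, 2, 3, 4, 5, 6, 7, 9, 11, 13, 14, 15}


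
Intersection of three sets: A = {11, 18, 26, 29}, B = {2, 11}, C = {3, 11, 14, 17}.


A ∩ B = {11}
(A ∩ B) ∩ C = {11}

A ∩ B ∩ C = {11}


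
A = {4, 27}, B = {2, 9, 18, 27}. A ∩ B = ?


A ∩ B = elements in both A and B
A = {4, 27}
B = {2, 9, 18, 27}
A ∩ B = {27}

A ∩ B = {27}


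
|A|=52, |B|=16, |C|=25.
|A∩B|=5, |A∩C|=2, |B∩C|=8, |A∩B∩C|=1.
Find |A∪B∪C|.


|A∪B∪C| = |A|+|B|+|C| - |A∩B|-|A∩C|-|B∩C| + |A∩B∩C|
= 52+16+25 - 5-2-8 + 1
= 93 - 15 + 1
= 79

|A ∪ B ∪ C| = 79


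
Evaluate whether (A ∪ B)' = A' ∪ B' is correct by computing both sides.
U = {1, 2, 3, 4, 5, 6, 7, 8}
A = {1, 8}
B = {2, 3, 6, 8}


LHS: A ∪ B = {1, 2, 3, 6, 8}
(A ∪ B)' = U \ (A ∪ B) = {4, 5, 7}
A' = {2, 3, 4, 5, 6, 7}, B' = {1, 4, 5, 7}
Claimed RHS: A' ∪ B' = {1, 2, 3, 4, 5, 6, 7}
Identity is INVALID: LHS = {4, 5, 7} but the RHS claimed here equals {1, 2, 3, 4, 5, 6, 7}. The correct form is (A ∪ B)' = A' ∩ B'.

Identity is invalid: (A ∪ B)' = {4, 5, 7} but A' ∪ B' = {1, 2, 3, 4, 5, 6, 7}. The correct De Morgan law is (A ∪ B)' = A' ∩ B'.


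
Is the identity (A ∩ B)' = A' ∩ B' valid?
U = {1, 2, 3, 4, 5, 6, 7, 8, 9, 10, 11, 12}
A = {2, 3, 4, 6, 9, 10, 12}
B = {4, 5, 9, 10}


LHS: A ∩ B = {4, 9, 10}
(A ∩ B)' = U \ (A ∩ B) = {1, 2, 3, 5, 6, 7, 8, 11, 12}
A' = {1, 5, 7, 8, 11}, B' = {1, 2, 3, 6, 7, 8, 11, 12}
Claimed RHS: A' ∩ B' = {1, 7, 8, 11}
Identity is INVALID: LHS = {1, 2, 3, 5, 6, 7, 8, 11, 12} but the RHS claimed here equals {1, 7, 8, 11}. The correct form is (A ∩ B)' = A' ∪ B'.

Identity is invalid: (A ∩ B)' = {1, 2, 3, 5, 6, 7, 8, 11, 12} but A' ∩ B' = {1, 7, 8, 11}. The correct De Morgan law is (A ∩ B)' = A' ∪ B'.


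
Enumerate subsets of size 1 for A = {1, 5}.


|A| = 2, so A has C(2,1) = 2 subsets of size 1.
Enumerate by choosing 1 elements from A at a time:
{1}, {5}

1-element subsets (2 total): {1}, {5}


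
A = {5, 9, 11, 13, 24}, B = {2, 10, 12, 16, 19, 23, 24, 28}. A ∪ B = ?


A ∪ B = all elements in A or B (or both)
A = {5, 9, 11, 13, 24}
B = {2, 10, 12, 16, 19, 23, 24, 28}
A ∪ B = {2, 5, 9, 10, 11, 12, 13, 16, 19, 23, 24, 28}

A ∪ B = {2, 5, 9, 10, 11, 12, 13, 16, 19, 23, 24, 28}


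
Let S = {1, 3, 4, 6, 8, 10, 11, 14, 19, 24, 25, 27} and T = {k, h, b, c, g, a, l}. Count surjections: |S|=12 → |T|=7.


n = |S| = 12, k = |T| = 7. Surjections via inclusion-exclusion:
S(n,k) = Σ(-1)^i × C(k,i) × (k-i)^n, i=0 to k
i=0: (-1)^0×C(7,0)×7^12 = 13841287201
i=1: (-1)^1×C(7,1)×6^12 = -15237476352
i=2: (-1)^2×C(7,2)×5^12 = 5126953125
i=3: (-1)^3×C(7,3)×4^12 = -587202560
i=4: (-1)^4×C(7,4)×3^12 = 18600435
i=5: (-1)^5×C(7,5)×2^12 = -86016
i=6: (-1)^6×C(7,6)×1^12 = 7
i=7: (-1)^7×C(7,7)×0^12 = 0
Total = 3162075840

Number of surjections = 3162075840


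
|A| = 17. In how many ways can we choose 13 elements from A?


C(n,k) = n! / (k!(n-k)!)
C(17,13) = 17! / (13!4!)
= 2380

C(17,13) = 2380


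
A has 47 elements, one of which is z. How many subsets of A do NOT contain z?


Subsets of A avoiding z are subsets of A \ {z}, which has 46 elements.
Count = 2^(n-1) = 2^46
= 70368744177664

Number of subsets avoiding z = 70368744177664


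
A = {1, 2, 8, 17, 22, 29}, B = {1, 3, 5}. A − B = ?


A \ B = elements in A but not in B
A = {1, 2, 8, 17, 22, 29}
B = {1, 3, 5}
Remove from A any elements in B
A \ B = {2, 8, 17, 22, 29}

A \ B = {2, 8, 17, 22, 29}


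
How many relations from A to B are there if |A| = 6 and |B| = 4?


A relation from A to B is any subset of A × B.
|A × B| = 6 × 4 = 24
# relations = 2^|A × B| = 2^24 = 16777216

Number of relations = 16777216


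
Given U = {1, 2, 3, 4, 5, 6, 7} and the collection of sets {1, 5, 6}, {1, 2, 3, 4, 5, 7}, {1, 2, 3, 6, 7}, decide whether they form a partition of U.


A partition requires: (1) non-empty parts, (2) pairwise disjoint, (3) union = U
Parts: {1, 5, 6}, {1, 2, 3, 4, 5, 7}, {1, 2, 3, 6, 7}
Union of parts: {1, 2, 3, 4, 5, 6, 7}
U = {1, 2, 3, 4, 5, 6, 7}
All non-empty? True
Pairwise disjoint? False
Covers U? True

No, not a valid partition


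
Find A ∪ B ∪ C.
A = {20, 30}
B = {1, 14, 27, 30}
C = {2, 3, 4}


A ∪ B = {1, 14, 20, 27, 30}
(A ∪ B) ∪ C = {1, 2, 3, 4, 14, 20, 27, 30}

A ∪ B ∪ C = {1, 2, 3, 4, 14, 20, 27, 30}


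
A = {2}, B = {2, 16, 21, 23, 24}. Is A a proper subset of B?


A ⊂ B requires: A ⊆ B AND A ≠ B.
A ⊆ B? Yes
A = B? No
A ⊂ B: Yes (A is a proper subset of B)

Yes, A ⊂ B


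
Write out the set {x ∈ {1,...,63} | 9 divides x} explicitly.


Checking each candidate:
Condition: multiples of 9 in {1,...,63}
Result = {9, 18, 27, 36, 45, 54, 63}

{9, 18, 27, 36, 45, 54, 63}


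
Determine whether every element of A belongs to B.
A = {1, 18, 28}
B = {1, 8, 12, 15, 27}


A ⊆ B means every element of A is in B.
Elements in A not in B: {18, 28}
So A ⊄ B.

No, A ⊄ B


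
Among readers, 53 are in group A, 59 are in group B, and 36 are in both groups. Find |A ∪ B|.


|A ∪ B| = |A| + |B| - |A ∩ B|
= 53 + 59 - 36
= 76

|A ∪ B| = 76


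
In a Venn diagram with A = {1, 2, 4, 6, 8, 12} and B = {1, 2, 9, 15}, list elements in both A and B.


A = {1, 2, 4, 6, 8, 12}
B = {1, 2, 9, 15}
Region: in both A and B
Elements: {1, 2}

Elements in both A and B: {1, 2}


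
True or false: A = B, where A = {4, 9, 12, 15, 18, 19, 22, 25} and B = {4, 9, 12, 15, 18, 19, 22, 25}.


Two sets are equal iff they have exactly the same elements.
A = {4, 9, 12, 15, 18, 19, 22, 25}
B = {4, 9, 12, 15, 18, 19, 22, 25}
Same elements → A = B

Yes, A = B


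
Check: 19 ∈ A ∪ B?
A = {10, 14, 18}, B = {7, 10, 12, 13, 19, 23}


A = {10, 14, 18}, B = {7, 10, 12, 13, 19, 23}
A ∪ B = all elements in A or B
A ∪ B = {7, 10, 12, 13, 14, 18, 19, 23}
Checking if 19 ∈ A ∪ B
19 is in A ∪ B → True

19 ∈ A ∪ B


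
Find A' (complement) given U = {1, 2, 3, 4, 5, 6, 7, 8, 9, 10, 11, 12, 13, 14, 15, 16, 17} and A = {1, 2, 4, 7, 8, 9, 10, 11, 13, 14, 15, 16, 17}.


Aᶜ = U \ A = elements in U but not in A
U = {1, 2, 3, 4, 5, 6, 7, 8, 9, 10, 11, 12, 13, 14, 15, 16, 17}
A = {1, 2, 4, 7, 8, 9, 10, 11, 13, 14, 15, 16, 17}
Aᶜ = {3, 5, 6, 12}

Aᶜ = {3, 5, 6, 12}


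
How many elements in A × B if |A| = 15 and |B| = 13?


|A × B| = |A| × |B|
= 15 × 13
= 195

|A × B| = 195


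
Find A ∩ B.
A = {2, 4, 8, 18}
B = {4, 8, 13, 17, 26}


A ∩ B = elements in both A and B
A = {2, 4, 8, 18}
B = {4, 8, 13, 17, 26}
A ∩ B = {4, 8}

A ∩ B = {4, 8}


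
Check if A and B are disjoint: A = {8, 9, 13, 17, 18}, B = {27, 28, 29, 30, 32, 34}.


Disjoint means A ∩ B = ∅.
A ∩ B = ∅
A ∩ B = ∅, so A and B are disjoint.

Yes, A and B are disjoint


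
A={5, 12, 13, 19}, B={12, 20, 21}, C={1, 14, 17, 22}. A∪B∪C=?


A ∪ B = {5, 12, 13, 19, 20, 21}
(A ∪ B) ∪ C = {1, 5, 12, 13, 14, 17, 19, 20, 21, 22}

A ∪ B ∪ C = {1, 5, 12, 13, 14, 17, 19, 20, 21, 22}


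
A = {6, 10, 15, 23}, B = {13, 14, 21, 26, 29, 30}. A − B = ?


A \ B = elements in A but not in B
A = {6, 10, 15, 23}
B = {13, 14, 21, 26, 29, 30}
Remove from A any elements in B
A \ B = {6, 10, 15, 23}

A \ B = {6, 10, 15, 23}


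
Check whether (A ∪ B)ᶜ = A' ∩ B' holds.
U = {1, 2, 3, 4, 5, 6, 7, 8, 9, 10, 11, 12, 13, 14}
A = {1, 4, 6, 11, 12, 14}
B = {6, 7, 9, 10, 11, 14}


LHS: A ∪ B = {1, 4, 6, 7, 9, 10, 11, 12, 14}
(A ∪ B)' = U \ (A ∪ B) = {2, 3, 5, 8, 13}
A' = {2, 3, 5, 7, 8, 9, 10, 13}, B' = {1, 2, 3, 4, 5, 8, 12, 13}
Claimed RHS: A' ∩ B' = {2, 3, 5, 8, 13}
Identity is VALID: LHS = RHS = {2, 3, 5, 8, 13} ✓

Identity is valid. (A ∪ B)' = A' ∩ B' = {2, 3, 5, 8, 13}


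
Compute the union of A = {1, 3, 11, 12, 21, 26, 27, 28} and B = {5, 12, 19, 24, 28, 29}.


A ∪ B = all elements in A or B (or both)
A = {1, 3, 11, 12, 21, 26, 27, 28}
B = {5, 12, 19, 24, 28, 29}
A ∪ B = {1, 3, 5, 11, 12, 19, 21, 24, 26, 27, 28, 29}

A ∪ B = {1, 3, 5, 11, 12, 19, 21, 24, 26, 27, 28, 29}


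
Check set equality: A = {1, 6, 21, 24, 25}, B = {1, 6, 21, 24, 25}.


Two sets are equal iff they have exactly the same elements.
A = {1, 6, 21, 24, 25}
B = {1, 6, 21, 24, 25}
Same elements → A = B

Yes, A = B


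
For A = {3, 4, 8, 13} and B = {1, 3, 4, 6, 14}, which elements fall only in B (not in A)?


A = {3, 4, 8, 13}
B = {1, 3, 4, 6, 14}
Region: only in B (not in A)
Elements: {1, 6, 14}

Elements only in B (not in A): {1, 6, 14}


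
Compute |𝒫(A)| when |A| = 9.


Number of subsets = 2^n
= 2^9
= 512

|P(A)| = 512


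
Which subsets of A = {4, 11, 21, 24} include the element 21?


A subset of A contains 21 iff the remaining 3 elements form any subset of A \ {21}.
Count: 2^(n-1) = 2^3 = 8
Subsets containing 21: {21}, {4, 21}, {11, 21}, {21, 24}, {4, 11, 21}, {4, 21, 24}, {11, 21, 24}, {4, 11, 21, 24}

Subsets containing 21 (8 total): {21}, {4, 21}, {11, 21}, {21, 24}, {4, 11, 21}, {4, 21, 24}, {11, 21, 24}, {4, 11, 21, 24}


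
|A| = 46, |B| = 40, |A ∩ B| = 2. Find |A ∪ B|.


|A ∪ B| = |A| + |B| - |A ∩ B|
= 46 + 40 - 2
= 84

|A ∪ B| = 84


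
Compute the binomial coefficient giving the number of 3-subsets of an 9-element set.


C(n,k) = n! / (k!(n-k)!)
C(9,3) = 9! / (3!6!)
= 84

C(9,3) = 84


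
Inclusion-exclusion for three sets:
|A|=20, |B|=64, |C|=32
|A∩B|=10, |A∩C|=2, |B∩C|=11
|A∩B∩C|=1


|A∪B∪C| = |A|+|B|+|C| - |A∩B|-|A∩C|-|B∩C| + |A∩B∩C|
= 20+64+32 - 10-2-11 + 1
= 116 - 23 + 1
= 94

|A ∪ B ∪ C| = 94


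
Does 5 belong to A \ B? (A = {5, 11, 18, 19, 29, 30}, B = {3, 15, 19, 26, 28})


A = {5, 11, 18, 19, 29, 30}, B = {3, 15, 19, 26, 28}
A \ B = elements in A but not in B
A \ B = {5, 11, 18, 29, 30}
Checking if 5 ∈ A \ B
5 is in A \ B → True

5 ∈ A \ B


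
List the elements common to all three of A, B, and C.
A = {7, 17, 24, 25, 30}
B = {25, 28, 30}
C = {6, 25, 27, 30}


A ∩ B = {25, 30}
(A ∩ B) ∩ C = {25, 30}

A ∩ B ∩ C = {25, 30}


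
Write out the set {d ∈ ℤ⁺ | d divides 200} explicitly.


Checking each candidate:
Condition: positive divisors of 200
Result = {1, 2, 4, 5, 8, 10, 20, 25, 40, 50, 100, 200}

{1, 2, 4, 5, 8, 10, 20, 25, 40, 50, 100, 200}


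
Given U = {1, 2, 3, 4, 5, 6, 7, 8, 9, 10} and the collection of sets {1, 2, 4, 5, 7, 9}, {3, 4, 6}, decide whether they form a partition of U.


A partition requires: (1) non-empty parts, (2) pairwise disjoint, (3) union = U
Parts: {1, 2, 4, 5, 7, 9}, {3, 4, 6}
Union of parts: {1, 2, 3, 4, 5, 6, 7, 9}
U = {1, 2, 3, 4, 5, 6, 7, 8, 9, 10}
All non-empty? True
Pairwise disjoint? False
Covers U? False

No, not a valid partition


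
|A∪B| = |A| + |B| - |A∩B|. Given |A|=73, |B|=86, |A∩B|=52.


|A ∪ B| = |A| + |B| - |A ∩ B|
= 73 + 86 - 52
= 107

|A ∪ B| = 107


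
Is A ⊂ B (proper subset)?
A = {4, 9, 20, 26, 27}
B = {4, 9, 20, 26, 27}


A ⊂ B requires: A ⊆ B AND A ≠ B.
A ⊆ B? Yes
A = B? Yes
A = B, so A is not a PROPER subset.

No, A is not a proper subset of B
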